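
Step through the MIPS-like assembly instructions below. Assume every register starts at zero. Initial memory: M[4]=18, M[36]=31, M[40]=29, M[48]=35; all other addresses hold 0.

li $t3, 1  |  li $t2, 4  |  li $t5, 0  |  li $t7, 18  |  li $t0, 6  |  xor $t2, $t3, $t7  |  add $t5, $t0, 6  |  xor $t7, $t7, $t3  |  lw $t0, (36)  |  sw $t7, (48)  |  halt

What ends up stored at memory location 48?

19

after li $t3, 1: $t3=1
after li $t2, 4: $t2=4
after li $t5, 0: $t5=0
after li $t7, 18: $t7=18
after li $t0, 6: $t0=6
after xor $t2, $t3, $t7: $t2=1^18=19
after add $t5, $t0, 6: $t5=6+6=12
after xor $t7, $t7, $t3: $t7=18^1=19
after lw $t0, (36): $t0=M[36]=31
sw $t7, (48) → M[48]=19
halt.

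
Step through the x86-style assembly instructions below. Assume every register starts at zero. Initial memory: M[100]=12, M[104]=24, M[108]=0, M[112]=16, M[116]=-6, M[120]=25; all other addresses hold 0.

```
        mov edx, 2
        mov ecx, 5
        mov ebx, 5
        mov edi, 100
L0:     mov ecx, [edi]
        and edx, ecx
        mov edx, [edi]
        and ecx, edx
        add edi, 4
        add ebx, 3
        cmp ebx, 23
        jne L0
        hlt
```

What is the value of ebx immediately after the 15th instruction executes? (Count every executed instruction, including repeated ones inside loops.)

8

after mov edx, 2: edx=2
after mov ecx, 5: ecx=5
after mov ebx, 5: ebx=5
after mov edi, 100: edi=100
after mov ecx, [edi]: ecx=M[100]=12
after and edx, ecx: edx=2&12=0
after mov edx, [edi]: edx=M[100]=12
after and ecx, edx: ecx=12&12=12
after add edi, 4: edi=100+4=104
after add ebx, 3: ebx=5+3=8
cmp ebx, 23  (cmp 8,23)
jne L0: taken
after mov ecx, [edi]: ecx=M[104]=24
after and edx, ecx: edx=12&24=8
after mov edx, [edi]: edx=M[104]=24
After step 15: ebx = 8.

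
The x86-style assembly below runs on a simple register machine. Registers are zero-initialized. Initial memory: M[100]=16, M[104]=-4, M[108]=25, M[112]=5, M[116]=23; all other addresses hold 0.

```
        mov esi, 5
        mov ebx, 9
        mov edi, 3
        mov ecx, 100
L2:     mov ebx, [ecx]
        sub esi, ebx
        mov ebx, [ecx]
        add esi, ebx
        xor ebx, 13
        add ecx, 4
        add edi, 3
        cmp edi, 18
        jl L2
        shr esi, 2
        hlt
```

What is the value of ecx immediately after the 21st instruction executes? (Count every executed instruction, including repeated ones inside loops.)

mov esi, 5 → esi=5
mov ebx, 9 → ebx=9
mov edi, 3 → edi=3
mov ecx, 100 → ecx=100
mov ebx, [ecx] → ebx=M[100]=16
sub esi, ebx → esi=5-16=-11
mov ebx, [ecx] → ebx=M[100]=16
add esi, ebx → esi=(-11)+16=5
xor ebx, 13 → ebx=16^13=29
add ecx, 4 → ecx=100+4=104
add edi, 3 → edi=3+3=6
cmp edi, 18  (cmp 6,18)
jl L2: taken
mov ebx, [ecx] → ebx=M[104]=-4
sub esi, ebx → esi=5-(-4)=9
mov ebx, [ecx] → ebx=M[104]=-4
add esi, ebx → esi=9+(-4)=5
xor ebx, 13 → ebx=(-4)^13=-15
add ecx, 4 → ecx=104+4=108
add edi, 3 → edi=6+3=9
cmp edi, 18  (cmp 9,18)
After step 21: ecx = 108.

108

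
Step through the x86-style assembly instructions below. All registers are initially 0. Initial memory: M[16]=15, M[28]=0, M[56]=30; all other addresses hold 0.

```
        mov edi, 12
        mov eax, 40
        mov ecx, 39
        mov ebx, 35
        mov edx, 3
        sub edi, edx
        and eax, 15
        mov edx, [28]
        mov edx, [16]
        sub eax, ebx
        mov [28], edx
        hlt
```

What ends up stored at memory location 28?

15

mov edi, 12 → edi=12
mov eax, 40 → eax=40
mov ecx, 39 → ecx=39
mov ebx, 35 → ebx=35
mov edx, 3 → edx=3
sub edi, edx → edi=12-3=9
and eax, 15 → eax=40&15=8
mov edx, [28] → edx=M[28]=0
mov edx, [16] → edx=M[16]=15
sub eax, ebx → eax=8-35=-27
mov [28], edx → M[28]=15
halt.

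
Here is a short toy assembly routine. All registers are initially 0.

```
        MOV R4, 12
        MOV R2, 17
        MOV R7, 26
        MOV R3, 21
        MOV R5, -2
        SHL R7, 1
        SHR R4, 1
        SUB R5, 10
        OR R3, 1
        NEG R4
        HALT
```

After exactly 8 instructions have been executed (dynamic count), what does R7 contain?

R4=12
R2=17
R7=26
R3=21
R5=-2
R7=26<<1=52
R4=12>>1=6
R5=(-2)-10=-12
After step 8: R7 = 52.

52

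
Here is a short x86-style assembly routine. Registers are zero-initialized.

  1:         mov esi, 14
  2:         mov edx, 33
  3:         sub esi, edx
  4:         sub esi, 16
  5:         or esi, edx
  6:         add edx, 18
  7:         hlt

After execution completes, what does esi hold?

esi=14
edx=33
esi=14-33=-19
esi=(-19)-16=-35
esi=(-35)|33=-3
edx=33+18=51
halt.

-3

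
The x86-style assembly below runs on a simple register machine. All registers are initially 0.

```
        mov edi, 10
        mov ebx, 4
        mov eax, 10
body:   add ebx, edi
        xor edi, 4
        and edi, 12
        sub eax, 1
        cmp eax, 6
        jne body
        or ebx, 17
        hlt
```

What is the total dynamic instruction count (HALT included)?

29

after mov edi, 10: edi=10
after mov ebx, 4: ebx=4
after mov eax, 10: eax=10
after add ebx, edi: ebx=4+10=14
after xor edi, 4: edi=10^4=14
after and edi, 12: edi=14&12=12
after sub eax, 1: eax=10-1=9
cmp eax, 6  (cmp 9,6)
jne body: taken
after add ebx, edi: ebx=14+12=26
after xor edi, 4: edi=12^4=8
after and edi, 12: edi=8&12=8
after sub eax, 1: eax=9-1=8
cmp eax, 6  (cmp 8,6)
jne body: taken
after add ebx, edi: ebx=26+8=34
after xor edi, 4: edi=8^4=12
after and edi, 12: edi=12&12=12
after sub eax, 1: eax=8-1=7
cmp eax, 6  (cmp 7,6)
jne body: taken
after add ebx, edi: ebx=34+12=46
after xor edi, 4: edi=12^4=8
after and edi, 12: edi=8&12=8
after sub eax, 1: eax=7-1=6
cmp eax, 6  (cmp 6,6)
jne body: not taken
after or ebx, 17: ebx=46|17=63
halt.
Total executed instructions: 29.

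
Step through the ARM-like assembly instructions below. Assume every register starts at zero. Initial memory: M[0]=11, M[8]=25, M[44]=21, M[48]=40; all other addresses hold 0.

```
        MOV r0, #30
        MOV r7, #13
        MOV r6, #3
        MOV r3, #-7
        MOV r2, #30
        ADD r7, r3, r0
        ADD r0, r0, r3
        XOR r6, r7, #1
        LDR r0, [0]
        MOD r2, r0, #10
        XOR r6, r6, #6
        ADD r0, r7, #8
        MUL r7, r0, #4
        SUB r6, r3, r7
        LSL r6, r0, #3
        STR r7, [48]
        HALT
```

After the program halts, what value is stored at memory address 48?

MOV r0, #30 → r0=30
MOV r7, #13 → r7=13
MOV r6, #3 → r6=3
MOV r3, #-7 → r3=-7
MOV r2, #30 → r2=30
ADD r7, r3, r0 → r7=(-7)+30=23
ADD r0, r0, r3 → r0=30+(-7)=23
XOR r6, r7, #1 → r6=23^1=22
LDR r0, [0] → r0=M[0]=11
MOD r2, r0, #10 → r2=11%10=1
XOR r6, r6, #6 → r6=22^6=16
ADD r0, r7, #8 → r0=23+8=31
MUL r7, r0, #4 → r7=31*4=124
SUB r6, r3, r7 → r6=(-7)-124=-131
LSL r6, r0, #3 → r6=31<<3=248
STR r7, [48] → M[48]=124
halt.

124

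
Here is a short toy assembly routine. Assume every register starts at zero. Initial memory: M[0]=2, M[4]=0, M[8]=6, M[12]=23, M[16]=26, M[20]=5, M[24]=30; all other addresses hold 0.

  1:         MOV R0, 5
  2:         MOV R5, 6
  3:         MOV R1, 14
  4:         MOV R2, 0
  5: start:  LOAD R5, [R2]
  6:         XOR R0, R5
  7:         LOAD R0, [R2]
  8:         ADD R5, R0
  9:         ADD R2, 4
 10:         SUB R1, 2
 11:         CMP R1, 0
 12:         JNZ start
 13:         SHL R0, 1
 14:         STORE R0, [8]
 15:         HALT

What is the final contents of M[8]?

after MOV R0, 5: R0=5
after MOV R5, 6: R5=6
after MOV R1, 14: R1=14
after MOV R2, 0: R2=0
after LOAD R5, [R2]: R5=M[0]=2
after XOR R0, R5: R0=5^2=7
after LOAD R0, [R2]: R0=M[0]=2
after ADD R5, R0: R5=2+2=4
after ADD R2, 4: R2=0+4=4
after SUB R1, 2: R1=14-2=12
CMP R1, 0  (cmp 12,0)
JNZ start: taken
after LOAD R5, [R2]: R5=M[4]=0
after XOR R0, R5: R0=2^0=2
after LOAD R0, [R2]: R0=M[4]=0
after ADD R5, R0: R5=0+0=0
after ADD R2, 4: R2=4+4=8
after SUB R1, 2: R1=12-2=10
CMP R1, 0  (cmp 10,0)
JNZ start: taken
after LOAD R5, [R2]: R5=M[8]=6
after XOR R0, R5: R0=0^6=6
after LOAD R0, [R2]: R0=M[8]=6
after ADD R5, R0: R5=6+6=12
after ADD R2, 4: R2=8+4=12
after SUB R1, 2: R1=10-2=8
CMP R1, 0  (cmp 8,0)
JNZ start: taken
after LOAD R5, [R2]: R5=M[12]=23
after XOR R0, R5: R0=6^23=17
after LOAD R0, [R2]: R0=M[12]=23
after ADD R5, R0: R5=23+23=46
after ADD R2, 4: R2=12+4=16
after SUB R1, 2: R1=8-2=6
CMP R1, 0  (cmp 6,0)
JNZ start: taken
after LOAD R5, [R2]: R5=M[16]=26
after XOR R0, R5: R0=23^26=13
after LOAD R0, [R2]: R0=M[16]=26
after ADD R5, R0: R5=26+26=52
after ADD R2, 4: R2=16+4=20
after SUB R1, 2: R1=6-2=4
CMP R1, 0  (cmp 4,0)
JNZ start: taken
after LOAD R5, [R2]: R5=M[20]=5
after XOR R0, R5: R0=26^5=31
after LOAD R0, [R2]: R0=M[20]=5
after ADD R5, R0: R5=5+5=10
after ADD R2, 4: R2=20+4=24
after SUB R1, 2: R1=4-2=2
CMP R1, 0  (cmp 2,0)
JNZ start: taken
after LOAD R5, [R2]: R5=M[24]=30
after XOR R0, R5: R0=5^30=27
after LOAD R0, [R2]: R0=M[24]=30
after ADD R5, R0: R5=30+30=60
after ADD R2, 4: R2=24+4=28
after SUB R1, 2: R1=2-2=0
CMP R1, 0  (cmp 0,0)
JNZ start: not taken
after SHL R0, 1: R0=30<<1=60
STORE R0, [8] → M[8]=60
halt.

60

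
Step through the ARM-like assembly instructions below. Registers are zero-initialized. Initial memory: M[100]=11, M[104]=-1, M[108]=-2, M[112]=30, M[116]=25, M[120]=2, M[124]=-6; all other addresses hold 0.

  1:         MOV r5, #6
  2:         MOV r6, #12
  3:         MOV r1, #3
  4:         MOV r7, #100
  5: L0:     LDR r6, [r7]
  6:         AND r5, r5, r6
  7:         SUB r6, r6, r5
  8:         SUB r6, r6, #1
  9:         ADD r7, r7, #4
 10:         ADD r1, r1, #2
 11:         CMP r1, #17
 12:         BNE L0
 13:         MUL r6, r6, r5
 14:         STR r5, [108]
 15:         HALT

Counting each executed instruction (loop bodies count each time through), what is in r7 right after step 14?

r5=6
r6=12
r1=3
r7=100
r6=M[100]=11
r5=6&11=2
r6=11-2=9
r6=9-1=8
r7=100+4=104
r1=3+2=5
CMP r1, #17  (cmp 5,17)
BNE L0: taken
r6=M[104]=-1
r5=2&(-1)=2
After step 14: r7 = 104.

104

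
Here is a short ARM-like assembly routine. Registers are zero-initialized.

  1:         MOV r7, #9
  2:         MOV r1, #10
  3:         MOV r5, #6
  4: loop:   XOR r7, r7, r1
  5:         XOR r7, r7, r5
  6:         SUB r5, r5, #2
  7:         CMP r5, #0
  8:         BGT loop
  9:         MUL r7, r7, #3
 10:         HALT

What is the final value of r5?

0

after MOV r7, #9: r7=9
after MOV r1, #10: r1=10
after MOV r5, #6: r5=6
after XOR r7, r7, r1: r7=9^10=3
after XOR r7, r7, r5: r7=3^6=5
after SUB r5, r5, #2: r5=6-2=4
CMP r5, #0  (cmp 4,0)
BGT loop: taken
after XOR r7, r7, r1: r7=5^10=15
after XOR r7, r7, r5: r7=15^4=11
after SUB r5, r5, #2: r5=4-2=2
CMP r5, #0  (cmp 2,0)
BGT loop: taken
after XOR r7, r7, r1: r7=11^10=1
after XOR r7, r7, r5: r7=1^2=3
after SUB r5, r5, #2: r5=2-2=0
CMP r5, #0  (cmp 0,0)
BGT loop: not taken
after MUL r7, r7, #3: r7=3*3=9
halt.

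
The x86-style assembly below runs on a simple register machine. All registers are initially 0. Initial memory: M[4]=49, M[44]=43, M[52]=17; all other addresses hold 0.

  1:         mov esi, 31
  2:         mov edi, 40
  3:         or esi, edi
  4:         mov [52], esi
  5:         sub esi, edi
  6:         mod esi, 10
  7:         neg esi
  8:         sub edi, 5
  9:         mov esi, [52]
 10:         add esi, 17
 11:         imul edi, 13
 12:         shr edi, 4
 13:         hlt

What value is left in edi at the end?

esi=31
edi=40
esi=31|40=63
mov [52], esi → M[52]=63
esi=63-40=23
esi=23%10=3
esi=-(3)=-3
edi=40-5=35
esi=M[52]=63
esi=63+17=80
edi=35*13=455
edi=455>>4=28
halt.

28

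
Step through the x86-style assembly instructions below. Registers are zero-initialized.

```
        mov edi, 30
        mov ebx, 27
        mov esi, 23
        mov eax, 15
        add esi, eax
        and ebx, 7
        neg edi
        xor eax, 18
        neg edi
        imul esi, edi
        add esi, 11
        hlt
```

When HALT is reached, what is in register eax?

after mov edi, 30: edi=30
after mov ebx, 27: ebx=27
after mov esi, 23: esi=23
after mov eax, 15: eax=15
after add esi, eax: esi=23+15=38
after and ebx, 7: ebx=27&7=3
after neg edi: edi=-(30)=-30
after xor eax, 18: eax=15^18=29
after neg edi: edi=-(-30)=30
after imul esi, edi: esi=38*30=1140
after add esi, 11: esi=1140+11=1151
halt.

29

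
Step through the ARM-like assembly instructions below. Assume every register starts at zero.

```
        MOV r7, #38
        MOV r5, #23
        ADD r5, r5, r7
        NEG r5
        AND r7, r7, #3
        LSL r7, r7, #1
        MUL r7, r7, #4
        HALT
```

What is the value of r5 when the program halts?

-61

MOV r7, #38 → r7=38
MOV r5, #23 → r5=23
ADD r5, r5, r7 → r5=23+38=61
NEG r5 → r5=-(61)=-61
AND r7, r7, #3 → r7=38&3=2
LSL r7, r7, #1 → r7=2<<1=4
MUL r7, r7, #4 → r7=4*4=16
halt.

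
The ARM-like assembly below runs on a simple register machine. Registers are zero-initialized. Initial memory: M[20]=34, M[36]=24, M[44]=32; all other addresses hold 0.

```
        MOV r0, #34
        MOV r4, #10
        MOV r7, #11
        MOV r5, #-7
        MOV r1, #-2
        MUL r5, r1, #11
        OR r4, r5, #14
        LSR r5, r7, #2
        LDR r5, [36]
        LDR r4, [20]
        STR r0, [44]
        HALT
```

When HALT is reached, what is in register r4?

MOV r0, #34 → r0=34
MOV r4, #10 → r4=10
MOV r7, #11 → r7=11
MOV r5, #-7 → r5=-7
MOV r1, #-2 → r1=-2
MUL r5, r1, #11 → r5=(-2)*11=-22
OR r4, r5, #14 → r4=(-22)|14=-18
LSR r5, r7, #2 → r5=11>>2=2
LDR r5, [36] → r5=M[36]=24
LDR r4, [20] → r4=M[20]=34
STR r0, [44] → M[44]=34
halt.

34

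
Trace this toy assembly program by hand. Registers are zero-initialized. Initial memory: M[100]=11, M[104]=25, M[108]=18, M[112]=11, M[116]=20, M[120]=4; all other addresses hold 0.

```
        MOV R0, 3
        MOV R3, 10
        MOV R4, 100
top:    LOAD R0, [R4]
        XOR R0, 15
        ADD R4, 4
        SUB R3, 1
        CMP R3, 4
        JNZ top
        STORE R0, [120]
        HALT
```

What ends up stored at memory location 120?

11

MOV R0, 3 → R0=3
MOV R3, 10 → R3=10
MOV R4, 100 → R4=100
LOAD R0, [R4] → R0=M[100]=11
XOR R0, 15 → R0=11^15=4
ADD R4, 4 → R4=100+4=104
SUB R3, 1 → R3=10-1=9
CMP R3, 4  (cmp 9,4)
JNZ top: taken
LOAD R0, [R4] → R0=M[104]=25
XOR R0, 15 → R0=25^15=22
ADD R4, 4 → R4=104+4=108
SUB R3, 1 → R3=9-1=8
CMP R3, 4  (cmp 8,4)
JNZ top: taken
LOAD R0, [R4] → R0=M[108]=18
XOR R0, 15 → R0=18^15=29
ADD R4, 4 → R4=108+4=112
SUB R3, 1 → R3=8-1=7
CMP R3, 4  (cmp 7,4)
JNZ top: taken
LOAD R0, [R4] → R0=M[112]=11
XOR R0, 15 → R0=11^15=4
ADD R4, 4 → R4=112+4=116
SUB R3, 1 → R3=7-1=6
CMP R3, 4  (cmp 6,4)
JNZ top: taken
LOAD R0, [R4] → R0=M[116]=20
XOR R0, 15 → R0=20^15=27
ADD R4, 4 → R4=116+4=120
SUB R3, 1 → R3=6-1=5
CMP R3, 4  (cmp 5,4)
JNZ top: taken
LOAD R0, [R4] → R0=M[120]=4
XOR R0, 15 → R0=4^15=11
ADD R4, 4 → R4=120+4=124
SUB R3, 1 → R3=5-1=4
CMP R3, 4  (cmp 4,4)
JNZ top: not taken
STORE R0, [120] → M[120]=11
halt.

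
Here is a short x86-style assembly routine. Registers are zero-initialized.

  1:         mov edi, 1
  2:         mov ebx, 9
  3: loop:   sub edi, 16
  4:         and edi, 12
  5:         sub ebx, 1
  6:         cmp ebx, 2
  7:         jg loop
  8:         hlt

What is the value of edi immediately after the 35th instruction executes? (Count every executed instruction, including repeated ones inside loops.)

0

after mov edi, 1: edi=1
after mov ebx, 9: ebx=9
after sub edi, 16: edi=1-16=-15
after and edi, 12: edi=(-15)&12=0
after sub ebx, 1: ebx=9-1=8
cmp ebx, 2  (cmp 8,2)
jg loop: taken
after sub edi, 16: edi=0-16=-16
after and edi, 12: edi=(-16)&12=0
after sub ebx, 1: ebx=8-1=7
cmp ebx, 2  (cmp 7,2)
jg loop: taken
after sub edi, 16: edi=0-16=-16
after and edi, 12: edi=(-16)&12=0
after sub ebx, 1: ebx=7-1=6
cmp ebx, 2  (cmp 6,2)
jg loop: taken
after sub edi, 16: edi=0-16=-16
after and edi, 12: edi=(-16)&12=0
after sub ebx, 1: ebx=6-1=5
cmp ebx, 2  (cmp 5,2)
jg loop: taken
after sub edi, 16: edi=0-16=-16
after and edi, 12: edi=(-16)&12=0
after sub ebx, 1: ebx=5-1=4
cmp ebx, 2  (cmp 4,2)
jg loop: taken
after sub edi, 16: edi=0-16=-16
after and edi, 12: edi=(-16)&12=0
after sub ebx, 1: ebx=4-1=3
cmp ebx, 2  (cmp 3,2)
jg loop: taken
after sub edi, 16: edi=0-16=-16
after and edi, 12: edi=(-16)&12=0
after sub ebx, 1: ebx=3-1=2
After step 35: edi = 0.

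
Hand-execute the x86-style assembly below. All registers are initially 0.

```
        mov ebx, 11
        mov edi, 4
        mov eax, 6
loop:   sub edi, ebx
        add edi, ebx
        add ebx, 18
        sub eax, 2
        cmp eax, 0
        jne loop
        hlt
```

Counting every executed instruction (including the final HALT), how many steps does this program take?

22

after mov ebx, 11: ebx=11
after mov edi, 4: edi=4
after mov eax, 6: eax=6
after sub edi, ebx: edi=4-11=-7
after add edi, ebx: edi=(-7)+11=4
after add ebx, 18: ebx=11+18=29
after sub eax, 2: eax=6-2=4
cmp eax, 0  (cmp 4,0)
jne loop: taken
after sub edi, ebx: edi=4-29=-25
after add edi, ebx: edi=(-25)+29=4
after add ebx, 18: ebx=29+18=47
after sub eax, 2: eax=4-2=2
cmp eax, 0  (cmp 2,0)
jne loop: taken
after sub edi, ebx: edi=4-47=-43
after add edi, ebx: edi=(-43)+47=4
after add ebx, 18: ebx=47+18=65
after sub eax, 2: eax=2-2=0
cmp eax, 0  (cmp 0,0)
jne loop: not taken
halt.
Total executed instructions: 22.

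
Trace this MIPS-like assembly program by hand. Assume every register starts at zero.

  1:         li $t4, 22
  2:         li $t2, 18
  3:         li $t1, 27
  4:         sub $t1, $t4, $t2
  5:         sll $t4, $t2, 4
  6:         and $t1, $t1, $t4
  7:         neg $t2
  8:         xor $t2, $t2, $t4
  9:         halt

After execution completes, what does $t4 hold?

$t4=22
$t2=18
$t1=27
$t1=22-18=4
$t4=18<<4=288
$t1=4&288=0
$t2=-(18)=-18
$t2=(-18)^288=-306
halt.

288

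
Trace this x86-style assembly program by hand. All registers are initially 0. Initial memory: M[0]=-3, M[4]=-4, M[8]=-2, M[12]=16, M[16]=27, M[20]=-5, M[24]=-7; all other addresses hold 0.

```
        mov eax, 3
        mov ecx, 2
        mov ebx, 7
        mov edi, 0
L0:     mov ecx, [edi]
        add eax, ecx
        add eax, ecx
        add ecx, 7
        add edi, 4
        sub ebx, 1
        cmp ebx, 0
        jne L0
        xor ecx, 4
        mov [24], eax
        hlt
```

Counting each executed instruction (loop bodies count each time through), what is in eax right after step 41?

71

after mov eax, 3: eax=3
after mov ecx, 2: ecx=2
after mov ebx, 7: ebx=7
after mov edi, 0: edi=0
after mov ecx, [edi]: ecx=M[0]=-3
after add eax, ecx: eax=3+(-3)=0
after add eax, ecx: eax=0+(-3)=-3
after add ecx, 7: ecx=(-3)+7=4
after add edi, 4: edi=0+4=4
after sub ebx, 1: ebx=7-1=6
cmp ebx, 0  (cmp 6,0)
jne L0: taken
after mov ecx, [edi]: ecx=M[4]=-4
after add eax, ecx: eax=(-3)+(-4)=-7
after add eax, ecx: eax=(-7)+(-4)=-11
after add ecx, 7: ecx=(-4)+7=3
after add edi, 4: edi=4+4=8
after sub ebx, 1: ebx=6-1=5
cmp ebx, 0  (cmp 5,0)
jne L0: taken
after mov ecx, [edi]: ecx=M[8]=-2
after add eax, ecx: eax=(-11)+(-2)=-13
after add eax, ecx: eax=(-13)+(-2)=-15
after add ecx, 7: ecx=(-2)+7=5
after add edi, 4: edi=8+4=12
after sub ebx, 1: ebx=5-1=4
cmp ebx, 0  (cmp 4,0)
jne L0: taken
after mov ecx, [edi]: ecx=M[12]=16
after add eax, ecx: eax=(-15)+16=1
after add eax, ecx: eax=1+16=17
after add ecx, 7: ecx=16+7=23
after add edi, 4: edi=12+4=16
after sub ebx, 1: ebx=4-1=3
cmp ebx, 0  (cmp 3,0)
jne L0: taken
after mov ecx, [edi]: ecx=M[16]=27
after add eax, ecx: eax=17+27=44
after add eax, ecx: eax=44+27=71
after add ecx, 7: ecx=27+7=34
after add edi, 4: edi=16+4=20
After step 41: eax = 71.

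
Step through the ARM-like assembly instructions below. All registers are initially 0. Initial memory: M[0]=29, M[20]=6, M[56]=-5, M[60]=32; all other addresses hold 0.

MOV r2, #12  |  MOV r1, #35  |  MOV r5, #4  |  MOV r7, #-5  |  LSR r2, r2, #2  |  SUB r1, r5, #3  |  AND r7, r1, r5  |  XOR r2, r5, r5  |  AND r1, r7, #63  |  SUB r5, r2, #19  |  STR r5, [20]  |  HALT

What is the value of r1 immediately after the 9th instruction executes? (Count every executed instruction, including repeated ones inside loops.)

after MOV r2, #12: r2=12
after MOV r1, #35: r1=35
after MOV r5, #4: r5=4
after MOV r7, #-5: r7=-5
after LSR r2, r2, #2: r2=12>>2=3
after SUB r1, r5, #3: r1=4-3=1
after AND r7, r1, r5: r7=1&4=0
after XOR r2, r5, r5: r2=4^4=0
after AND r1, r7, #63: r1=0&63=0
After step 9: r1 = 0.

0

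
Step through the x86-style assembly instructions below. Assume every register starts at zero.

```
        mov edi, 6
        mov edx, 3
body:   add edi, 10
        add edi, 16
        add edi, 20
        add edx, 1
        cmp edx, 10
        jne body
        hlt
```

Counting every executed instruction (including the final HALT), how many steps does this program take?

45

mov edi, 6 → edi=6
mov edx, 3 → edx=3
add edi, 10 → edi=6+10=16
add edi, 16 → edi=16+16=32
add edi, 20 → edi=32+20=52
add edx, 1 → edx=3+1=4
cmp edx, 10  (cmp 4,10)
jne body: taken
add edi, 10 → edi=52+10=62
add edi, 16 → edi=62+16=78
add edi, 20 → edi=78+20=98
add edx, 1 → edx=4+1=5
cmp edx, 10  (cmp 5,10)
jne body: taken
add edi, 10 → edi=98+10=108
add edi, 16 → edi=108+16=124
add edi, 20 → edi=124+20=144
add edx, 1 → edx=5+1=6
cmp edx, 10  (cmp 6,10)
jne body: taken
add edi, 10 → edi=144+10=154
add edi, 16 → edi=154+16=170
add edi, 20 → edi=170+20=190
add edx, 1 → edx=6+1=7
cmp edx, 10  (cmp 7,10)
jne body: taken
add edi, 10 → edi=190+10=200
add edi, 16 → edi=200+16=216
add edi, 20 → edi=216+20=236
add edx, 1 → edx=7+1=8
cmp edx, 10  (cmp 8,10)
jne body: taken
add edi, 10 → edi=236+10=246
add edi, 16 → edi=246+16=262
add edi, 20 → edi=262+20=282
add edx, 1 → edx=8+1=9
cmp edx, 10  (cmp 9,10)
jne body: taken
add edi, 10 → edi=282+10=292
add edi, 16 → edi=292+16=308
add edi, 20 → edi=308+20=328
add edx, 1 → edx=9+1=10
cmp edx, 10  (cmp 10,10)
jne body: not taken
halt.
Total executed instructions: 45.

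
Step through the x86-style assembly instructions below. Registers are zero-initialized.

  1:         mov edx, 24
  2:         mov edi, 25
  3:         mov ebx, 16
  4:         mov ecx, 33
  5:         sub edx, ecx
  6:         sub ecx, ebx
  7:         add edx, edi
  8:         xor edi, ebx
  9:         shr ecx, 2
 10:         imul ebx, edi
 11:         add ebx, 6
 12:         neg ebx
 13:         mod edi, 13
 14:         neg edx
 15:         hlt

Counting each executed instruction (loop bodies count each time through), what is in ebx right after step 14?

-150

edx=24
edi=25
ebx=16
ecx=33
edx=24-33=-9
ecx=33-16=17
edx=(-9)+25=16
edi=25^16=9
ecx=17>>2=4
ebx=16*9=144
ebx=144+6=150
ebx=-(150)=-150
edi=9%13=9
edx=-(16)=-16
After step 14: ebx = -150.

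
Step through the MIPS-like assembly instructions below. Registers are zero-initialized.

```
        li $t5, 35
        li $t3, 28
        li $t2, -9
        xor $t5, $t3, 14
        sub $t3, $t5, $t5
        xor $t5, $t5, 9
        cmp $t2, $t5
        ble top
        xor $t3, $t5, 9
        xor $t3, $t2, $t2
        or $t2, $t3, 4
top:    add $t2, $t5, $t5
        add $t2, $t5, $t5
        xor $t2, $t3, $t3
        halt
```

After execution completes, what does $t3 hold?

0

after li $t5, 35: $t5=35
after li $t3, 28: $t3=28
after li $t2, -9: $t2=-9
after xor $t5, $t3, 14: $t5=28^14=18
after sub $t3, $t5, $t5: $t3=18-18=0
after xor $t5, $t5, 9: $t5=18^9=27
cmp $t2, $t5  (cmp -9,27)
ble top: taken
after add $t2, $t5, $t5: $t2=27+27=54
after add $t2, $t5, $t5: $t2=27+27=54
after xor $t2, $t3, $t3: $t2=0^0=0
halt.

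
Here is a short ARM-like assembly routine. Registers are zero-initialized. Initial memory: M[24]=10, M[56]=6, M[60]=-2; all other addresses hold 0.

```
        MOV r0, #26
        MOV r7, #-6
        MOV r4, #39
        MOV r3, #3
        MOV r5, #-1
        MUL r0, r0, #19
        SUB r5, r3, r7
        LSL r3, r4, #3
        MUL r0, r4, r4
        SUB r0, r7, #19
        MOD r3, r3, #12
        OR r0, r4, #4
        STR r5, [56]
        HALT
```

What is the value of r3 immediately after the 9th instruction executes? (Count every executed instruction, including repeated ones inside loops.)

312

MOV r0, #26 → r0=26
MOV r7, #-6 → r7=-6
MOV r4, #39 → r4=39
MOV r3, #3 → r3=3
MOV r5, #-1 → r5=-1
MUL r0, r0, #19 → r0=26*19=494
SUB r5, r3, r7 → r5=3-(-6)=9
LSL r3, r4, #3 → r3=39<<3=312
MUL r0, r4, r4 → r0=39*39=1521
After step 9: r3 = 312.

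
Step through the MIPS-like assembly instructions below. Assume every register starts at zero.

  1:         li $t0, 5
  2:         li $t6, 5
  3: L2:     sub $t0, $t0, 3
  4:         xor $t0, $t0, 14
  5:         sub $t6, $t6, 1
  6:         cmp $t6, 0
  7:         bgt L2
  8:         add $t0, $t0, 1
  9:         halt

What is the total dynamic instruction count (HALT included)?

$t0=5
$t6=5
$t0=5-3=2
$t0=2^14=12
$t6=5-1=4
cmp $t6, 0  (cmp 4,0)
bgt L2: taken
$t0=12-3=9
$t0=9^14=7
$t6=4-1=3
cmp $t6, 0  (cmp 3,0)
bgt L2: taken
$t0=7-3=4
$t0=4^14=10
$t6=3-1=2
cmp $t6, 0  (cmp 2,0)
bgt L2: taken
$t0=10-3=7
$t0=7^14=9
$t6=2-1=1
cmp $t6, 0  (cmp 1,0)
bgt L2: taken
$t0=9-3=6
$t0=6^14=8
$t6=1-1=0
cmp $t6, 0  (cmp 0,0)
bgt L2: not taken
$t0=8+1=9
halt.
Total executed instructions: 29.

29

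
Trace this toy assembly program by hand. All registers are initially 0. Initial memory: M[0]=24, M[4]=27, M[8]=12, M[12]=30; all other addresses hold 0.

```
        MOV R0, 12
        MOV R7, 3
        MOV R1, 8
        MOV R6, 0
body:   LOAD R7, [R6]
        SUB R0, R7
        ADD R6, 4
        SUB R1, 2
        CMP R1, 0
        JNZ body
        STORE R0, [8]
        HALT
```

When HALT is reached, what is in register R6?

16

MOV R0, 12 → R0=12
MOV R7, 3 → R7=3
MOV R1, 8 → R1=8
MOV R6, 0 → R6=0
LOAD R7, [R6] → R7=M[0]=24
SUB R0, R7 → R0=12-24=-12
ADD R6, 4 → R6=0+4=4
SUB R1, 2 → R1=8-2=6
CMP R1, 0  (cmp 6,0)
JNZ body: taken
LOAD R7, [R6] → R7=M[4]=27
SUB R0, R7 → R0=(-12)-27=-39
ADD R6, 4 → R6=4+4=8
SUB R1, 2 → R1=6-2=4
CMP R1, 0  (cmp 4,0)
JNZ body: taken
LOAD R7, [R6] → R7=M[8]=12
SUB R0, R7 → R0=(-39)-12=-51
ADD R6, 4 → R6=8+4=12
SUB R1, 2 → R1=4-2=2
CMP R1, 0  (cmp 2,0)
JNZ body: taken
LOAD R7, [R6] → R7=M[12]=30
SUB R0, R7 → R0=(-51)-30=-81
ADD R6, 4 → R6=12+4=16
SUB R1, 2 → R1=2-2=0
CMP R1, 0  (cmp 0,0)
JNZ body: not taken
STORE R0, [8] → M[8]=-81
halt.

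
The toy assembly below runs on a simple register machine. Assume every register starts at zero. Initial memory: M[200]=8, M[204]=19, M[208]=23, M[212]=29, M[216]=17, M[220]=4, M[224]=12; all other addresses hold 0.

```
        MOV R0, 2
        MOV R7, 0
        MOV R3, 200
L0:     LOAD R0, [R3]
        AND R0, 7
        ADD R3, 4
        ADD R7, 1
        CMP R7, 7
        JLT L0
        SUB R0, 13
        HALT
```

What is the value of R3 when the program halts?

R0=2
R7=0
R3=200
R0=M[200]=8
R0=8&7=0
R3=200+4=204
R7=0+1=1
CMP R7, 7  (cmp 1,7)
JLT L0: taken
R0=M[204]=19
R0=19&7=3
R3=204+4=208
R7=1+1=2
CMP R7, 7  (cmp 2,7)
JLT L0: taken
R0=M[208]=23
R0=23&7=7
R3=208+4=212
R7=2+1=3
CMP R7, 7  (cmp 3,7)
JLT L0: taken
R0=M[212]=29
R0=29&7=5
R3=212+4=216
R7=3+1=4
CMP R7, 7  (cmp 4,7)
JLT L0: taken
R0=M[216]=17
R0=17&7=1
R3=216+4=220
R7=4+1=5
CMP R7, 7  (cmp 5,7)
JLT L0: taken
R0=M[220]=4
R0=4&7=4
R3=220+4=224
R7=5+1=6
CMP R7, 7  (cmp 6,7)
JLT L0: taken
R0=M[224]=12
R0=12&7=4
R3=224+4=228
R7=6+1=7
CMP R7, 7  (cmp 7,7)
JLT L0: not taken
R0=4-13=-9
halt.

228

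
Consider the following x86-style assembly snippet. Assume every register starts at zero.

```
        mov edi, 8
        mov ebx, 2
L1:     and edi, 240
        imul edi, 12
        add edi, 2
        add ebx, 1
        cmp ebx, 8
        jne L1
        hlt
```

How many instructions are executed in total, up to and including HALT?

edi=8
ebx=2
edi=8&240=0
edi=0*12=0
edi=0+2=2
ebx=2+1=3
cmp ebx, 8  (cmp 3,8)
jne L1: taken
edi=2&240=0
edi=0*12=0
edi=0+2=2
ebx=3+1=4
cmp ebx, 8  (cmp 4,8)
jne L1: taken
edi=2&240=0
edi=0*12=0
edi=0+2=2
ebx=4+1=5
cmp ebx, 8  (cmp 5,8)
jne L1: taken
edi=2&240=0
edi=0*12=0
edi=0+2=2
ebx=5+1=6
cmp ebx, 8  (cmp 6,8)
jne L1: taken
edi=2&240=0
edi=0*12=0
edi=0+2=2
ebx=6+1=7
cmp ebx, 8  (cmp 7,8)
jne L1: taken
edi=2&240=0
edi=0*12=0
edi=0+2=2
ebx=7+1=8
cmp ebx, 8  (cmp 8,8)
jne L1: not taken
halt.
Total executed instructions: 39.

39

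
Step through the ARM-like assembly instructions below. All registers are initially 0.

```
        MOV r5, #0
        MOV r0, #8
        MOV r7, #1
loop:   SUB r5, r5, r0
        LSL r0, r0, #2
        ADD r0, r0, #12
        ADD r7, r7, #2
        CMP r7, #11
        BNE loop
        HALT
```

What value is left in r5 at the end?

MOV r5, #0 → r5=0
MOV r0, #8 → r0=8
MOV r7, #1 → r7=1
SUB r5, r5, r0 → r5=0-8=-8
LSL r0, r0, #2 → r0=8<<2=32
ADD r0, r0, #12 → r0=32+12=44
ADD r7, r7, #2 → r7=1+2=3
CMP r7, #11  (cmp 3,11)
BNE loop: taken
SUB r5, r5, r0 → r5=(-8)-44=-52
LSL r0, r0, #2 → r0=44<<2=176
ADD r0, r0, #12 → r0=176+12=188
ADD r7, r7, #2 → r7=3+2=5
CMP r7, #11  (cmp 5,11)
BNE loop: taken
SUB r5, r5, r0 → r5=(-52)-188=-240
LSL r0, r0, #2 → r0=188<<2=752
ADD r0, r0, #12 → r0=752+12=764
ADD r7, r7, #2 → r7=5+2=7
CMP r7, #11  (cmp 7,11)
BNE loop: taken
SUB r5, r5, r0 → r5=(-240)-764=-1004
LSL r0, r0, #2 → r0=764<<2=3056
ADD r0, r0, #12 → r0=3056+12=3068
ADD r7, r7, #2 → r7=7+2=9
CMP r7, #11  (cmp 9,11)
BNE loop: taken
SUB r5, r5, r0 → r5=(-1004)-3068=-4072
LSL r0, r0, #2 → r0=3068<<2=12272
ADD r0, r0, #12 → r0=12272+12=12284
ADD r7, r7, #2 → r7=9+2=11
CMP r7, #11  (cmp 11,11)
BNE loop: not taken
halt.

-4072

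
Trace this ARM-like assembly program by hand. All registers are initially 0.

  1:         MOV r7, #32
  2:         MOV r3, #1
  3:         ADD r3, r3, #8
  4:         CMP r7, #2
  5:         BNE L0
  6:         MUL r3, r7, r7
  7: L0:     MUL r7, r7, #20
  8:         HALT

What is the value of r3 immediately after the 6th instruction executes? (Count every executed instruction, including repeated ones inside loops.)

9

r7=32
r3=1
r3=1+8=9
CMP r7, #2  (cmp 32,2)
BNE L0: taken
r7=32*20=640
After step 6: r3 = 9.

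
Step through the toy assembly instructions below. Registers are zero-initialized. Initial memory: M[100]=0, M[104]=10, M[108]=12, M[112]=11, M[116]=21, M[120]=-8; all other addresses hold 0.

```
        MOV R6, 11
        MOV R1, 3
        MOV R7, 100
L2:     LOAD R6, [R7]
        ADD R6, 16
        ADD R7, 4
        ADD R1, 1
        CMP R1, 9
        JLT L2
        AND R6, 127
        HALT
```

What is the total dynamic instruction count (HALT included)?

41

R6=11
R1=3
R7=100
R6=M[100]=0
R6=0+16=16
R7=100+4=104
R1=3+1=4
CMP R1, 9  (cmp 4,9)
JLT L2: taken
R6=M[104]=10
R6=10+16=26
R7=104+4=108
R1=4+1=5
CMP R1, 9  (cmp 5,9)
JLT L2: taken
R6=M[108]=12
R6=12+16=28
R7=108+4=112
R1=5+1=6
CMP R1, 9  (cmp 6,9)
JLT L2: taken
R6=M[112]=11
R6=11+16=27
R7=112+4=116
R1=6+1=7
CMP R1, 9  (cmp 7,9)
JLT L2: taken
R6=M[116]=21
R6=21+16=37
R7=116+4=120
R1=7+1=8
CMP R1, 9  (cmp 8,9)
JLT L2: taken
R6=M[120]=-8
R6=(-8)+16=8
R7=120+4=124
R1=8+1=9
CMP R1, 9  (cmp 9,9)
JLT L2: not taken
R6=8&127=8
halt.
Total executed instructions: 41.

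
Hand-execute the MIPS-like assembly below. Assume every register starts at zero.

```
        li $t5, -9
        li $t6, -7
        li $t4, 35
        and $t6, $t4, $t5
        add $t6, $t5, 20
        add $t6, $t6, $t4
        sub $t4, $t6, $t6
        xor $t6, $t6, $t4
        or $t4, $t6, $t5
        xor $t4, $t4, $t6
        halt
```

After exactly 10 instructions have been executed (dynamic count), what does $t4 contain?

$t5=-9
$t6=-7
$t4=35
$t6=35&(-9)=35
$t6=(-9)+20=11
$t6=11+35=46
$t4=46-46=0
$t6=46^0=46
$t4=46|(-9)=-1
$t4=(-1)^46=-47
After step 10: $t4 = -47.

-47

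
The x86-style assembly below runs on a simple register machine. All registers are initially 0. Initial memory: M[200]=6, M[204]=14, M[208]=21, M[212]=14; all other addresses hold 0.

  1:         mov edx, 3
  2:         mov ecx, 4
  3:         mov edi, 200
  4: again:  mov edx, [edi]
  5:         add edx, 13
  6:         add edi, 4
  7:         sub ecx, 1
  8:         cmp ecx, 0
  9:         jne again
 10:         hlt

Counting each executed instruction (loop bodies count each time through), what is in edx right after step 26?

edx=3
ecx=4
edi=200
edx=M[200]=6
edx=6+13=19
edi=200+4=204
ecx=4-1=3
cmp ecx, 0  (cmp 3,0)
jne again: taken
edx=M[204]=14
edx=14+13=27
edi=204+4=208
ecx=3-1=2
cmp ecx, 0  (cmp 2,0)
jne again: taken
edx=M[208]=21
edx=21+13=34
edi=208+4=212
ecx=2-1=1
cmp ecx, 0  (cmp 1,0)
jne again: taken
edx=M[212]=14
edx=14+13=27
edi=212+4=216
ecx=1-1=0
cmp ecx, 0  (cmp 0,0)
After step 26: edx = 27.

27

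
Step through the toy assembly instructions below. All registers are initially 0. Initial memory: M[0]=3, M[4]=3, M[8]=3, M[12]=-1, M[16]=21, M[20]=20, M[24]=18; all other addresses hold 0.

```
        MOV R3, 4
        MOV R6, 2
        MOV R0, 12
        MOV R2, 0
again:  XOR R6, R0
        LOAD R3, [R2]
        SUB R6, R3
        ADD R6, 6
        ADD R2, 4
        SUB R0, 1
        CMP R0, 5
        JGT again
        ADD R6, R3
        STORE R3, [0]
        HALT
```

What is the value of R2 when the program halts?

MOV R3, 4 → R3=4
MOV R6, 2 → R6=2
MOV R0, 12 → R0=12
MOV R2, 0 → R2=0
XOR R6, R0 → R6=2^12=14
LOAD R3, [R2] → R3=M[0]=3
SUB R6, R3 → R6=14-3=11
ADD R6, 6 → R6=11+6=17
ADD R2, 4 → R2=0+4=4
SUB R0, 1 → R0=12-1=11
CMP R0, 5  (cmp 11,5)
JGT again: taken
XOR R6, R0 → R6=17^11=26
LOAD R3, [R2] → R3=M[4]=3
SUB R6, R3 → R6=26-3=23
ADD R6, 6 → R6=23+6=29
ADD R2, 4 → R2=4+4=8
SUB R0, 1 → R0=11-1=10
CMP R0, 5  (cmp 10,5)
JGT again: taken
XOR R6, R0 → R6=29^10=23
LOAD R3, [R2] → R3=M[8]=3
SUB R6, R3 → R6=23-3=20
ADD R6, 6 → R6=20+6=26
ADD R2, 4 → R2=8+4=12
SUB R0, 1 → R0=10-1=9
CMP R0, 5  (cmp 9,5)
JGT again: taken
XOR R6, R0 → R6=26^9=19
LOAD R3, [R2] → R3=M[12]=-1
SUB R6, R3 → R6=19-(-1)=20
ADD R6, 6 → R6=20+6=26
ADD R2, 4 → R2=12+4=16
SUB R0, 1 → R0=9-1=8
CMP R0, 5  (cmp 8,5)
JGT again: taken
XOR R6, R0 → R6=26^8=18
LOAD R3, [R2] → R3=M[16]=21
SUB R6, R3 → R6=18-21=-3
ADD R6, 6 → R6=(-3)+6=3
ADD R2, 4 → R2=16+4=20
SUB R0, 1 → R0=8-1=7
CMP R0, 5  (cmp 7,5)
JGT again: taken
XOR R6, R0 → R6=3^7=4
LOAD R3, [R2] → R3=M[20]=20
SUB R6, R3 → R6=4-20=-16
ADD R6, 6 → R6=(-16)+6=-10
ADD R2, 4 → R2=20+4=24
SUB R0, 1 → R0=7-1=6
CMP R0, 5  (cmp 6,5)
JGT again: taken
XOR R6, R0 → R6=(-10)^6=-16
LOAD R3, [R2] → R3=M[24]=18
SUB R6, R3 → R6=(-16)-18=-34
ADD R6, 6 → R6=(-34)+6=-28
ADD R2, 4 → R2=24+4=28
SUB R0, 1 → R0=6-1=5
CMP R0, 5  (cmp 5,5)
JGT again: not taken
ADD R6, R3 → R6=(-28)+18=-10
STORE R3, [0] → M[0]=18
halt.

28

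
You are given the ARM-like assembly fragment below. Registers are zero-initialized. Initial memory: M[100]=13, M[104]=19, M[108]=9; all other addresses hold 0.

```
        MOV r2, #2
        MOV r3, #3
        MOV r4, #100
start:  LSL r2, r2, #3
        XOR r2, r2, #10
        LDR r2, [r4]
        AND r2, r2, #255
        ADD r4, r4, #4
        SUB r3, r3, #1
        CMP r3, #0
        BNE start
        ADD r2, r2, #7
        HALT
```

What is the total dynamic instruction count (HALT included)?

29

MOV r2, #2 → r2=2
MOV r3, #3 → r3=3
MOV r4, #100 → r4=100
LSL r2, r2, #3 → r2=2<<3=16
XOR r2, r2, #10 → r2=16^10=26
LDR r2, [r4] → r2=M[100]=13
AND r2, r2, #255 → r2=13&255=13
ADD r4, r4, #4 → r4=100+4=104
SUB r3, r3, #1 → r3=3-1=2
CMP r3, #0  (cmp 2,0)
BNE start: taken
LSL r2, r2, #3 → r2=13<<3=104
XOR r2, r2, #10 → r2=104^10=98
LDR r2, [r4] → r2=M[104]=19
AND r2, r2, #255 → r2=19&255=19
ADD r4, r4, #4 → r4=104+4=108
SUB r3, r3, #1 → r3=2-1=1
CMP r3, #0  (cmp 1,0)
BNE start: taken
LSL r2, r2, #3 → r2=19<<3=152
XOR r2, r2, #10 → r2=152^10=146
LDR r2, [r4] → r2=M[108]=9
AND r2, r2, #255 → r2=9&255=9
ADD r4, r4, #4 → r4=108+4=112
SUB r3, r3, #1 → r3=1-1=0
CMP r3, #0  (cmp 0,0)
BNE start: not taken
ADD r2, r2, #7 → r2=9+7=16
halt.
Total executed instructions: 29.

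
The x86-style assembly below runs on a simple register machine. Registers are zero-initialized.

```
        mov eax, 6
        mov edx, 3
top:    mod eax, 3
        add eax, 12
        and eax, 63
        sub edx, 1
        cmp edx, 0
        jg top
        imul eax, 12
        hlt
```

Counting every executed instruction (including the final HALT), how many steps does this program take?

mov eax, 6 → eax=6
mov edx, 3 → edx=3
mod eax, 3 → eax=6%3=0
add eax, 12 → eax=0+12=12
and eax, 63 → eax=12&63=12
sub edx, 1 → edx=3-1=2
cmp edx, 0  (cmp 2,0)
jg top: taken
mod eax, 3 → eax=12%3=0
add eax, 12 → eax=0+12=12
and eax, 63 → eax=12&63=12
sub edx, 1 → edx=2-1=1
cmp edx, 0  (cmp 1,0)
jg top: taken
mod eax, 3 → eax=12%3=0
add eax, 12 → eax=0+12=12
and eax, 63 → eax=12&63=12
sub edx, 1 → edx=1-1=0
cmp edx, 0  (cmp 0,0)
jg top: not taken
imul eax, 12 → eax=12*12=144
halt.
Total executed instructions: 22.

22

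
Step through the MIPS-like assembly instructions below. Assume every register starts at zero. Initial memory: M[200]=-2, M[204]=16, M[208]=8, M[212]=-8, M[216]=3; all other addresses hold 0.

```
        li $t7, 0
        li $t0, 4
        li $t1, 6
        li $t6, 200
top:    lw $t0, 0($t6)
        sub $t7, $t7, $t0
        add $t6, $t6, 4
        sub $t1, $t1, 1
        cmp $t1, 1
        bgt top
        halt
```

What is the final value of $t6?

li $t7, 0 → $t7=0
li $t0, 4 → $t0=4
li $t1, 6 → $t1=6
li $t6, 200 → $t6=200
lw $t0, 0($t6) → $t0=M[200]=-2
sub $t7, $t7, $t0 → $t7=0-(-2)=2
add $t6, $t6, 4 → $t6=200+4=204
sub $t1, $t1, 1 → $t1=6-1=5
cmp $t1, 1  (cmp 5,1)
bgt top: taken
lw $t0, 0($t6) → $t0=M[204]=16
sub $t7, $t7, $t0 → $t7=2-16=-14
add $t6, $t6, 4 → $t6=204+4=208
sub $t1, $t1, 1 → $t1=5-1=4
cmp $t1, 1  (cmp 4,1)
bgt top: taken
lw $t0, 0($t6) → $t0=M[208]=8
sub $t7, $t7, $t0 → $t7=(-14)-8=-22
add $t6, $t6, 4 → $t6=208+4=212
sub $t1, $t1, 1 → $t1=4-1=3
cmp $t1, 1  (cmp 3,1)
bgt top: taken
lw $t0, 0($t6) → $t0=M[212]=-8
sub $t7, $t7, $t0 → $t7=(-22)-(-8)=-14
add $t6, $t6, 4 → $t6=212+4=216
sub $t1, $t1, 1 → $t1=3-1=2
cmp $t1, 1  (cmp 2,1)
bgt top: taken
lw $t0, 0($t6) → $t0=M[216]=3
sub $t7, $t7, $t0 → $t7=(-14)-3=-17
add $t6, $t6, 4 → $t6=216+4=220
sub $t1, $t1, 1 → $t1=2-1=1
cmp $t1, 1  (cmp 1,1)
bgt top: not taken
halt.

220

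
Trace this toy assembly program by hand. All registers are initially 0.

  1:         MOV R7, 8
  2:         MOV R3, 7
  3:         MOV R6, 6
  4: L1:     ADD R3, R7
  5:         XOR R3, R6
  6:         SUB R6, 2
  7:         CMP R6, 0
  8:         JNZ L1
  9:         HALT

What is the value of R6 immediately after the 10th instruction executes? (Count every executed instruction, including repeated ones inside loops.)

4

MOV R7, 8 → R7=8
MOV R3, 7 → R3=7
MOV R6, 6 → R6=6
ADD R3, R7 → R3=7+8=15
XOR R3, R6 → R3=15^6=9
SUB R6, 2 → R6=6-2=4
CMP R6, 0  (cmp 4,0)
JNZ L1: taken
ADD R3, R7 → R3=9+8=17
XOR R3, R6 → R3=17^4=21
After step 10: R6 = 4.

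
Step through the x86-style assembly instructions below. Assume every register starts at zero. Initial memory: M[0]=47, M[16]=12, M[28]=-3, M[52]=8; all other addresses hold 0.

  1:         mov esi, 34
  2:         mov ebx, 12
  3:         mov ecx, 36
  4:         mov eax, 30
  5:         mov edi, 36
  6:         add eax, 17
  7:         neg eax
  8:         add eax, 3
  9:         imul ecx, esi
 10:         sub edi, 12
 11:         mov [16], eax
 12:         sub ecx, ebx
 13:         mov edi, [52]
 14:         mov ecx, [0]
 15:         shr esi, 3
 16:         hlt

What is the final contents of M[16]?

-44

esi=34
ebx=12
ecx=36
eax=30
edi=36
eax=30+17=47
eax=-(47)=-47
eax=(-47)+3=-44
ecx=36*34=1224
edi=36-12=24
mov [16], eax → M[16]=-44
ecx=1224-12=1212
edi=M[52]=8
ecx=M[0]=47
esi=34>>3=4
halt.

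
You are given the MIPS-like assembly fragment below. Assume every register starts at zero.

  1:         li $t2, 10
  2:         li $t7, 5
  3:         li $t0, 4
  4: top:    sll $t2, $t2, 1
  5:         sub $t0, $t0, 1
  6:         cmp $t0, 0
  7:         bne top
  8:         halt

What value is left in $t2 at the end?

after li $t2, 10: $t2=10
after li $t7, 5: $t7=5
after li $t0, 4: $t0=4
after sll $t2, $t2, 1: $t2=10<<1=20
after sub $t0, $t0, 1: $t0=4-1=3
cmp $t0, 0  (cmp 3,0)
bne top: taken
after sll $t2, $t2, 1: $t2=20<<1=40
after sub $t0, $t0, 1: $t0=3-1=2
cmp $t0, 0  (cmp 2,0)
bne top: taken
after sll $t2, $t2, 1: $t2=40<<1=80
after sub $t0, $t0, 1: $t0=2-1=1
cmp $t0, 0  (cmp 1,0)
bne top: taken
after sll $t2, $t2, 1: $t2=80<<1=160
after sub $t0, $t0, 1: $t0=1-1=0
cmp $t0, 0  (cmp 0,0)
bne top: not taken
halt.

160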